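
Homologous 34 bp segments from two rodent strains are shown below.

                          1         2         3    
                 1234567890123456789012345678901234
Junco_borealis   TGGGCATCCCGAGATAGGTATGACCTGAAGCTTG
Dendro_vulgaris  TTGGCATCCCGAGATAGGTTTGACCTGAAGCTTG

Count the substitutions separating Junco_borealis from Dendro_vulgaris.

2

Differing sites — 2:G/T; 20:A/T.
That gives 2 mismatches out of 34 aligned sites, so the Hamming distance is 2.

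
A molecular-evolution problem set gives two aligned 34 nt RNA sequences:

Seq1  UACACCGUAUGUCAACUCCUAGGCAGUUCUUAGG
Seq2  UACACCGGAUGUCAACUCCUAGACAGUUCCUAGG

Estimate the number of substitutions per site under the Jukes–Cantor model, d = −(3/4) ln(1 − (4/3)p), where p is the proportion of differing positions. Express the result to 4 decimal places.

The sequences differ at positions 8 (U/G), 23 (G/A), 30 (U/C).
p = 3/34 = 0.088235.
d = −0.75 · ln(1 − (4/3)·0.088235) = −0.75 · ln(0.882353) = −0.75 · (-0.125163) = 0.0939.

0.0939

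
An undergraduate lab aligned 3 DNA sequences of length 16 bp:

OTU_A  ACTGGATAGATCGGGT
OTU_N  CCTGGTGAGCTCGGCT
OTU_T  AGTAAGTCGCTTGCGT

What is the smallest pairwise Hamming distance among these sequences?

5

Pairwise Hamming distances:
  OTU_A vs OTU_N: 5
  OTU_A vs OTU_T: 8
  OTU_N vs OTU_T: 10
The smallest is 5, between OTU_A and OTU_N.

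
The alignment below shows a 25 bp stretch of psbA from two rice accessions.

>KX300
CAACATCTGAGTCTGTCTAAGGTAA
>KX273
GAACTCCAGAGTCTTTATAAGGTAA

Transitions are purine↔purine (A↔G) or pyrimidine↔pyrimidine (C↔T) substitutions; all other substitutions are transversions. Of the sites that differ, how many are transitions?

1

The sequences differ at positions 1 (C/G, transversion), 5 (A/T, transversion), 6 (T/C, transition), 8 (T/A, transversion), 15 (G/T, transversion), 17 (C/A, transversion).
Of the 6 differences, 1 transition and 5 transversions, so the answer is 1.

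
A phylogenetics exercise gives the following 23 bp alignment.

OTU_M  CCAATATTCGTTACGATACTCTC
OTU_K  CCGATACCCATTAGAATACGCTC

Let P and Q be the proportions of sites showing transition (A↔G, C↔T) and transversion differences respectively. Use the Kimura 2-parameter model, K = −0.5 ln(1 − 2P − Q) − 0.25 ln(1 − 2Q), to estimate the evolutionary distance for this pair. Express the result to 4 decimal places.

0.4166

Differing sites — 3:A/G (Ti); 7:T/C (Ti); 8:T/C (Ti); 10:G/A (Ti); 14:C/G (Tv); 15:G/A (Ti); 20:T/G (Tv).
Of the 7 differences, 5 transitions and 2 transversions over 23 sites: P = 5/23 = 0.217391, Q = 2/23 = 0.086957.
d = −0.5·ln(0.478261) − 0.25·ln(0.826086) = −0.5·(-0.737599) − 0.25·(-0.191056) = 0.4166.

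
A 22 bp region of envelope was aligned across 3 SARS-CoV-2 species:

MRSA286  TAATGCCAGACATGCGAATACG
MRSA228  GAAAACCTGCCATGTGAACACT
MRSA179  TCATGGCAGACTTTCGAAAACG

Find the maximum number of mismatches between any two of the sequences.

Pairwise Hamming distances:
  MRSA286 vs MRSA228: 8
  MRSA286 vs MRSA179: 5
  MRSA228 vs MRSA179: 12
The largest is 12, between MRSA228 and MRSA179.

12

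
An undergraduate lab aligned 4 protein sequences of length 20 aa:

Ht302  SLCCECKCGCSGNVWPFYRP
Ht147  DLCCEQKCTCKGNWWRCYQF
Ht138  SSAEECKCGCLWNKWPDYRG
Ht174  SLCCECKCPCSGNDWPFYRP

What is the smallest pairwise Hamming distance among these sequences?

2

Pairwise Hamming distances:
  Ht302 vs Ht147: 9
  Ht302 vs Ht138: 8
  Ht302 vs Ht174: 2
  Ht147 vs Ht138: 13
  Ht147 vs Ht174: 9
  Ht138 vs Ht174: 9
The smallest is 2, between Ht302 and Ht174.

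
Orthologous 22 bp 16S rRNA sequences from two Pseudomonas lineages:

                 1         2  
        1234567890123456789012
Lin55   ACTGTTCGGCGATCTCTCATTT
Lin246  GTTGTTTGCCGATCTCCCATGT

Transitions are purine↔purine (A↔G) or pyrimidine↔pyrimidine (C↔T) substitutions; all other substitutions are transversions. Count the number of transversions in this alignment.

Differing sites — 1:A/G (Ti); 2:C/T (Ti); 7:C/T (Ti); 9:G/C (Tv); 17:T/C (Ti); 21:T/G (Tv).
Of the 6 differences, 4 transitions and 2 transversions, so the answer is 2.

2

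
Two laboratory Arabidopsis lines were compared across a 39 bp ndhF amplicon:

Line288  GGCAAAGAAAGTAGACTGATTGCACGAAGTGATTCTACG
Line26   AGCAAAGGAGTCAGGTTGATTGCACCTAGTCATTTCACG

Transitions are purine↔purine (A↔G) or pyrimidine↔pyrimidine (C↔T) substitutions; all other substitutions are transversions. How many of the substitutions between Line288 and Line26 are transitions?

8

The sequences differ at positions 1 (G/A, transition), 8 (A/G, transition), 10 (A/G, transition), 11 (G/T, transversion), 12 (T/C, transition), 15 (A/G, transition), 16 (C/T, transition), 26 (G/C, transversion), 27 (A/T, transversion), 31 (G/C, transversion), 35 (C/T, transition), 36 (T/C, transition).
Of the 12 differences, 8 transitions and 4 transversions, so the answer is 8.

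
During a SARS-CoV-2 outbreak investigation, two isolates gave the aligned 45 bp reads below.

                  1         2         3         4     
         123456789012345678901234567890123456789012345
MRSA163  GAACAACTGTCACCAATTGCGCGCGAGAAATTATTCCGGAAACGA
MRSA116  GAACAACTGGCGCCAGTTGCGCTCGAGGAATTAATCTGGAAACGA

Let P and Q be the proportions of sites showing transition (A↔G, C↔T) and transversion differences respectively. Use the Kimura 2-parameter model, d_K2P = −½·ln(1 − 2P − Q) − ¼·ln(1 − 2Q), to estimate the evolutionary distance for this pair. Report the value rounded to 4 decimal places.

0.1759

Differing sites — 10:T/G (Tv); 12:A/G (Ti); 16:A/G (Ti); 23:G/T (Tv); 28:A/G (Ti); 34:T/A (Tv); 37:C/T (Ti).
Of the 7 differences, 4 transitions and 3 transversions over 45 sites: P = 4/45 = 0.088889, Q = 3/45 = 0.066667.
d = −0.5·ln(0.755555) − 0.25·ln(0.866666) = −0.5·(-0.280303) − 0.25·(-0.143102) = 0.1759.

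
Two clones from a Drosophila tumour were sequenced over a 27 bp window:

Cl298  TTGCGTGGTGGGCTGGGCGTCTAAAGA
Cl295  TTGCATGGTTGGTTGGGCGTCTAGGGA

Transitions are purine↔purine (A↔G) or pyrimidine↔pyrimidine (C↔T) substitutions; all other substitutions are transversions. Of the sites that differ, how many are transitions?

4

The sequences differ at positions 5 (G/A, transition), 10 (G/T, transversion), 13 (C/T, transition), 24 (A/G, transition), 25 (A/G, transition).
Of the 5 differences, 4 transitions and 1 transversion, so the answer is 4.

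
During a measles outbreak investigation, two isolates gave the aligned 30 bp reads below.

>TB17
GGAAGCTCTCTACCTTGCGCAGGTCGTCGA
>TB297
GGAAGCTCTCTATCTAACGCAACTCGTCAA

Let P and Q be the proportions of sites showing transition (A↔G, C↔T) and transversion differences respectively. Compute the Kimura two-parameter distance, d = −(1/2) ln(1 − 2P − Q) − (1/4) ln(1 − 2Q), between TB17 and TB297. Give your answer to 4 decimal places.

0.2385

The sequences differ at positions 13 (C/T, transition), 16 (T/A, transversion), 17 (G/A, transition), 22 (G/A, transition), 23 (G/C, transversion), 29 (G/A, transition).
Of the 6 differences, 4 transitions and 2 transversions over 30 sites: P = 4/30 = 0.133333, Q = 2/30 = 0.066667.
d = −0.5·ln(0.666667) − 0.25·ln(0.866666) = −0.5·(-0.405465) − 0.25·(-0.143102) = 0.2385.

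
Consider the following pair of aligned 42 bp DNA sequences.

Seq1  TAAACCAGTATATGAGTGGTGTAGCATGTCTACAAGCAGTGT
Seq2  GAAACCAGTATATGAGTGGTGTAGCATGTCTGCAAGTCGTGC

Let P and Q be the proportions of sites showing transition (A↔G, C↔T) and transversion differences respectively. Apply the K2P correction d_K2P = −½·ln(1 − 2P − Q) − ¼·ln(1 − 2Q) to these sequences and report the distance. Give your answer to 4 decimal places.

The sequences differ at positions 1 (T/G, transversion), 32 (A/G, transition), 37 (C/T, transition), 38 (A/C, transversion), 42 (T/C, transition).
Of the 5 differences, 3 transitions and 2 transversions over 42 sites: P = 3/42 = 0.071429, Q = 2/42 = 0.047619.
d = −0.5·ln(0.809523) − 0.25·ln(0.904762) = −0.5·(-0.211310) − 0.25·(-0.100083) = 0.1307.

0.1307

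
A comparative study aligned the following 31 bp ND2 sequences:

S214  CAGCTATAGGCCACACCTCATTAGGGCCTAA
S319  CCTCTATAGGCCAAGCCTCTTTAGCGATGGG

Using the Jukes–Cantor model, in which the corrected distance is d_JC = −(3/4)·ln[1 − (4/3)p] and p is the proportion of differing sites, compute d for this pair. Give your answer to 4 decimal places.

0.4806

Differing sites — 2:A/C; 3:G/T; 14:C/A; 15:A/G; 20:A/T; 25:G/C; 27:C/A; 28:C/T; 29:T/G; 30:A/G; 31:A/G.
p = 11/31 = 0.354839.
d = −0.75 · ln(1 − (4/3)·0.354839) = −0.75 · ln(0.526881) = −0.75 · (-0.640781) = 0.4806.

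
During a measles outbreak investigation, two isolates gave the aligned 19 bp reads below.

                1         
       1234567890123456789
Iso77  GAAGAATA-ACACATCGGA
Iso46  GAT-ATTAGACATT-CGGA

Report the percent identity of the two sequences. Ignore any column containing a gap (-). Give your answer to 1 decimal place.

75.0%

Excluding the 3 gap columns leaves 16 comparable sites.
Differing sites — 3:A/T; 6:A/T; 13:C/T; 14:A/T.
12 of the 16 comparable sites match, so the percent identity is 12/16 × 100 = 75.0%.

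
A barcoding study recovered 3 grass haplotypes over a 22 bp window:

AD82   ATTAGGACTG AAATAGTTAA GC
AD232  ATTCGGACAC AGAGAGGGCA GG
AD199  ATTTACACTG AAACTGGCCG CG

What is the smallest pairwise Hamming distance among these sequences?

Pairwise Hamming distances:
  AD82 vs AD232: 9
  AD82 vs AD199: 11
  AD232 vs AD199: 11
The smallest is 9, between AD82 and AD232.

9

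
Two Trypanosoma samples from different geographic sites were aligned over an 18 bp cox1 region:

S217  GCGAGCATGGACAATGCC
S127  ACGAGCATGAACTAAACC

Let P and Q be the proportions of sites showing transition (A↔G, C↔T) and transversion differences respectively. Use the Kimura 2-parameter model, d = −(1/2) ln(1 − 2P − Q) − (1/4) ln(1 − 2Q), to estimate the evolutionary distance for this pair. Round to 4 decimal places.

Differing sites — 1:G/A (Ti); 10:G/A (Ti); 13:A/T (Tv); 15:T/A (Tv); 16:G/A (Ti).
Of the 5 differences, 3 transitions and 2 transversions over 18 sites: P = 3/18 = 0.166667, Q = 2/18 = 0.111111.
d = −0.5·ln(0.555555) − 0.25·ln(0.777778) = −0.5·(-0.587788) − 0.25·(-0.251314) = 0.3567.

0.3567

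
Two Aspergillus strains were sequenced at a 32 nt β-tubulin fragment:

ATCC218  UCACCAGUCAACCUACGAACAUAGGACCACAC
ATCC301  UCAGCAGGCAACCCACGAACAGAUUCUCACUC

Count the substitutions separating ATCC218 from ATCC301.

9

Differing sites — 4:C/G; 8:U/G; 14:U/C; 22:U/G; 24:G/U; 25:G/U; 26:A/C; 27:C/U; 31:A/U.
That gives 9 mismatches out of 32 aligned sites, so the Hamming distance is 9.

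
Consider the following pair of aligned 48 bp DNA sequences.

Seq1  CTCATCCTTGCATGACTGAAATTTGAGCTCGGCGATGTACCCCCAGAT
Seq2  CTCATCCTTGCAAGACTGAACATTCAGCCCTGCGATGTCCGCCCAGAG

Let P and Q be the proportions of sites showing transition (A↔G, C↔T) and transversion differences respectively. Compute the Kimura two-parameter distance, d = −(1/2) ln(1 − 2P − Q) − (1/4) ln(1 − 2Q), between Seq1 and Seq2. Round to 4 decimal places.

0.2182

The sequences differ at positions 13 (T/A, transversion), 21 (A/C, transversion), 22 (T/A, transversion), 25 (G/C, transversion), 29 (T/C, transition), 31 (G/T, transversion), 39 (A/C, transversion), 41 (C/G, transversion), 48 (T/G, transversion).
Of the 9 differences, 1 transition and 8 transversions over 48 sites: P = 1/48 = 0.020833, Q = 8/48 = 0.166667.
d = −0.5·ln(0.791667) − 0.25·ln(0.666666) = −0.5·(-0.233614) − 0.25·(-0.405466) = 0.2182.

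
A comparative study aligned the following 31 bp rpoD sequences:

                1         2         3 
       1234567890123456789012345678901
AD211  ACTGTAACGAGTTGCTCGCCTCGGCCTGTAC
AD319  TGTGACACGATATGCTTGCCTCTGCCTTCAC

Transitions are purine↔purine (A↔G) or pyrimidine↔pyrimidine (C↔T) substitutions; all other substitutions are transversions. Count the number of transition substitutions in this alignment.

Differing sites — 1:A/T (Tv); 2:C/G (Tv); 5:T/A (Tv); 6:A/C (Tv); 11:G/T (Tv); 12:T/A (Tv); 17:C/T (Ti); 23:G/T (Tv); 28:G/T (Tv); 29:T/C (Ti).
Of the 10 differences, 2 transitions and 8 transversions, so the answer is 2.

2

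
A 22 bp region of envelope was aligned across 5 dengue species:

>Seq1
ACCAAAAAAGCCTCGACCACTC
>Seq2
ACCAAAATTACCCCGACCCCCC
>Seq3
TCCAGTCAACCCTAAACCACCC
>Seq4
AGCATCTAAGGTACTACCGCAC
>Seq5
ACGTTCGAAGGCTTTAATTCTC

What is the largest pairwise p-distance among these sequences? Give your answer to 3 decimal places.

Pairwise Hamming distances:
  Seq1 vs Seq2: 6
  Seq1 vs Seq3: 8
  Seq1 vs Seq4: 10
  Seq1 vs Seq5: 11
  Seq2 vs Seq3: 11
  Seq2 vs Seq4: 13
  Seq2 vs Seq5: 16
  Seq3 vs Seq4: 13
  Seq3 vs Seq5: 14
  Seq4 vs Seq5: 11
The largest is 16 mismatches, between Seq2 and Seq5; p = 16/22 = 0.727.

0.727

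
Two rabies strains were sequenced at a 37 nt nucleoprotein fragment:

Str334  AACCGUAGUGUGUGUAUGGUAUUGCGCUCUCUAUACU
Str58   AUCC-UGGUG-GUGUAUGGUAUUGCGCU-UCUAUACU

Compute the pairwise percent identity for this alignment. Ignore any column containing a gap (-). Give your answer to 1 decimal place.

Excluding the 3 gap columns leaves 34 comparable sites.
Differing sites — 2:A/U; 7:A/G.
32 of the 34 comparable sites match, so the percent identity is 32/34 × 100 = 94.1%.

94.1%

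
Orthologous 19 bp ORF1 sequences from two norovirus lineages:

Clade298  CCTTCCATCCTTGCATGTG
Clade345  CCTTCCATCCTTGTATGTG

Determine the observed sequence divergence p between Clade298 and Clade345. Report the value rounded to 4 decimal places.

The sequences differ at position 14 (C/T).
There are 1 differences over 19 sites, so p = 1/19 = 0.0526.

0.0526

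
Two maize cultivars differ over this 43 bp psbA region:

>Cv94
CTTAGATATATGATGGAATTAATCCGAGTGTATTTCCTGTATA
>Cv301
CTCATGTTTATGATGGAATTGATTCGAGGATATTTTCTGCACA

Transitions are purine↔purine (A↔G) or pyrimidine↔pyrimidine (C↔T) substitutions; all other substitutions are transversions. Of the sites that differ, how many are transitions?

Mismatches occur at site 3 (T→C, transition), site 5 (G→T, transversion), site 6 (A→G, transition), site 8 (A→T, transversion), site 21 (A→G, transition), site 24 (C→T, transition), site 29 (T→G, transversion), site 30 (G→A, transition), site 36 (C→T, transition), site 40 (T→C, transition), site 42 (T→C, transition).
Of the 11 differences, 8 transitions and 3 transversions, so the answer is 8.

8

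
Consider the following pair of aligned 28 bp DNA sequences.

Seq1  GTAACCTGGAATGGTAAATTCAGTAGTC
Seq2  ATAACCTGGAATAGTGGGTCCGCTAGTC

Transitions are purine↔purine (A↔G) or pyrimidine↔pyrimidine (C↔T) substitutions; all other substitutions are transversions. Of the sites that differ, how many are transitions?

Differing sites — 1:G/A (Ti); 13:G/A (Ti); 16:A/G (Ti); 17:A/G (Ti); 18:A/G (Ti); 20:T/C (Ti); 22:A/G (Ti); 23:G/C (Tv).
Of the 8 differences, 7 transitions and 1 transversion, so the answer is 7.

7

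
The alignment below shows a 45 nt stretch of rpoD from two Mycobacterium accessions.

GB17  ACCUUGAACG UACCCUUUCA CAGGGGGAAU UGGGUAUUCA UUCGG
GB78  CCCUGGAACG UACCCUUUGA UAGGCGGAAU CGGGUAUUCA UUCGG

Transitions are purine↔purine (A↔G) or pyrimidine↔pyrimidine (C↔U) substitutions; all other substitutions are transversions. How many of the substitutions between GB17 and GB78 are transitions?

Differing sites — 1:A/C (Tv); 5:U/G (Tv); 19:C/G (Tv); 21:C/U (Ti); 25:G/C (Tv); 31:U/C (Ti).
Of the 6 differences, 2 transitions and 4 transversions, so the answer is 2.

2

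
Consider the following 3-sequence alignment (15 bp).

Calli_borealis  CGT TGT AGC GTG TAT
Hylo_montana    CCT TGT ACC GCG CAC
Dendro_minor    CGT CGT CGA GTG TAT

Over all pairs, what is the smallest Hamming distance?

Pairwise Hamming distances:
  Calli_borealis vs Hylo_montana: 5
  Calli_borealis vs Dendro_minor: 3
  Hylo_montana vs Dendro_minor: 8
The smallest is 3, between Calli_borealis and Dendro_minor.

3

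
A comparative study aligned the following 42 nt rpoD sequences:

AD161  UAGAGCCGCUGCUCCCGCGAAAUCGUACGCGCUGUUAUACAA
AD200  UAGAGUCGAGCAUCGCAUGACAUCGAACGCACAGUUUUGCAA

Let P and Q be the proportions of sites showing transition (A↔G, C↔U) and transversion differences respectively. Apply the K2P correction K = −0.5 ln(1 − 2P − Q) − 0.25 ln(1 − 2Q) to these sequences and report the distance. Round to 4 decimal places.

The sequences differ at positions 6 (C/U, transition), 9 (C/A, transversion), 10 (U/G, transversion), 11 (G/C, transversion), 12 (C/A, transversion), 15 (C/G, transversion), 17 (G/A, transition), 18 (C/U, transition), 21 (A/C, transversion), 26 (U/A, transversion), 31 (G/A, transition), 33 (U/A, transversion), 37 (A/U, transversion), 39 (A/G, transition).
Of the 14 differences, 5 transitions and 9 transversions over 42 sites: P = 5/42 = 0.119048, Q = 9/42 = 0.214286.
d = −0.5·ln(0.547618) − 0.25·ln(0.571428) = −0.5·(-0.602177) − 0.25·(-0.559617) = 0.4410.

0.4410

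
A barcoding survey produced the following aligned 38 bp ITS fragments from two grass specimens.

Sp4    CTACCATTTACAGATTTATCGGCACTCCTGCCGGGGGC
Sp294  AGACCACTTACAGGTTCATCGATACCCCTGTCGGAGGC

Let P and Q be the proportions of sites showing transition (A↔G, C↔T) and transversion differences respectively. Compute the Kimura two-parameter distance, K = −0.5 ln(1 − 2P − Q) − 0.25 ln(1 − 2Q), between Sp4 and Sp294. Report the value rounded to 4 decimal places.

0.3487

The sequences differ at positions 1 (C/A, transversion), 2 (T/G, transversion), 7 (T/C, transition), 14 (A/G, transition), 17 (T/C, transition), 22 (G/A, transition), 23 (C/T, transition), 26 (T/C, transition), 31 (C/T, transition), 35 (G/A, transition).
Of the 10 differences, 8 transitions and 2 transversions over 38 sites: P = 8/38 = 0.210526, Q = 2/38 = 0.052632.
d = −0.5·ln(0.526316) − 0.25·ln(0.894736) = −0.5·(-0.641853) − 0.25·(-0.111227) = 0.3487.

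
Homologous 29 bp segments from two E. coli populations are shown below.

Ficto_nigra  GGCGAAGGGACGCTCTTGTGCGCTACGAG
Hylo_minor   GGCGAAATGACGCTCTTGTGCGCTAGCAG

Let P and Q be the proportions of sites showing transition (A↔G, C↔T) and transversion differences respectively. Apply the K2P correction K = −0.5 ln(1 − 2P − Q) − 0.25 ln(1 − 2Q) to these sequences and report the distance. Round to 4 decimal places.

0.1526

Differing sites — 7:G/A (Ti); 8:G/T (Tv); 26:C/G (Tv); 27:G/C (Tv).
Of the 4 differences, 1 transition and 3 transversions over 29 sites: P = 1/29 = 0.034483, Q = 3/29 = 0.103448.
d = −0.5·ln(0.827586) − 0.25·ln(0.793104) = −0.5·(-0.189242) − 0.25·(-0.231801) = 0.1526.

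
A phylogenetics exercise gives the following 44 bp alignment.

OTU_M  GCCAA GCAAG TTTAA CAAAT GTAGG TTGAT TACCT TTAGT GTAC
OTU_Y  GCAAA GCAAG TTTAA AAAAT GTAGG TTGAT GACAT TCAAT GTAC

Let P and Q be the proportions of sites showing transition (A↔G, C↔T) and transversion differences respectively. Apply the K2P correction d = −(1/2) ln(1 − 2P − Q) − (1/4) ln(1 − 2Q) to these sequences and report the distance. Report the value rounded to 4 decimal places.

0.1505

Mismatches occur at site 3 (C/A, transversion), site 16 (C/A, transversion), site 31 (T/G, transversion), site 34 (C/A, transversion), site 37 (T/C, transition), site 39 (G/A, transition).
Of the 6 differences, 2 transitions and 4 transversions over 44 sites: P = 2/44 = 0.045455, Q = 4/44 = 0.090909.
d = −0.5·ln(0.818181) − 0.25·ln(0.818182) = −0.5·(-0.200672) − 0.25·(-0.200670) = 0.1505.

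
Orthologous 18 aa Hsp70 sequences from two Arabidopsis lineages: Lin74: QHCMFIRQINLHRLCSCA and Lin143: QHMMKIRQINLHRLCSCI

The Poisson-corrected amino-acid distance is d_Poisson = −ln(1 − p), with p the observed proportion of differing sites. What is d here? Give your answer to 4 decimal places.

0.1823

The sequences differ at positions 3 (C/M), 5 (F/K), 18 (A/I).
p = 3/18 = 0.166667.
d = −ln(1 − 0.166667) = −ln(0.833333) = 0.1823.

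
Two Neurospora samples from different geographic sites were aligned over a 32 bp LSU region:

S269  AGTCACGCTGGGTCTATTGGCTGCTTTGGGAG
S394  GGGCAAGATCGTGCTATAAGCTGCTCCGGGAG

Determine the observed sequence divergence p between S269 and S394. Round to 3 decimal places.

Differing sites — 1:A/G; 3:T/G; 6:C/A; 8:C/A; 10:G/C; 12:G/T; 13:T/G; 18:T/A; 19:G/A; 26:T/C; 27:T/C.
There are 11 differences over 32 sites, so p = 11/32 = 0.344.

0.344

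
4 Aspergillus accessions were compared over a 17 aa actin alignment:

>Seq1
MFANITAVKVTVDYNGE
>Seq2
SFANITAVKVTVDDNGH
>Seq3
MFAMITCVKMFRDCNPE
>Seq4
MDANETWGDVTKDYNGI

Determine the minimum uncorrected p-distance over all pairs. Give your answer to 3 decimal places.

Pairwise Hamming distances:
  Seq1 vs Seq2: 3
  Seq1 vs Seq3: 7
  Seq1 vs Seq4: 7
  Seq2 vs Seq3: 9
  Seq2 vs Seq4: 9
  Seq3 vs Seq4: 12
The smallest is 3 mismatches, between Seq1 and Seq2; p = 3/17 = 0.176.

0.176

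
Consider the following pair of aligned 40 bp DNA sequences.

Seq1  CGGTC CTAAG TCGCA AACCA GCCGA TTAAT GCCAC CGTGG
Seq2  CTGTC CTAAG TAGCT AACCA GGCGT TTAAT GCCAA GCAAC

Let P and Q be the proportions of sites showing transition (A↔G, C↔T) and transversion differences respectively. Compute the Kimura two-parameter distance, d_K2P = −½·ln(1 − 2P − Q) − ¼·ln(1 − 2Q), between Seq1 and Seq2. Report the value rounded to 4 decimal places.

0.3516

Differing sites — 2:G/T (Tv); 12:C/A (Tv); 15:A/T (Tv); 22:C/G (Tv); 25:A/T (Tv); 35:C/A (Tv); 36:C/G (Tv); 37:G/C (Tv); 38:T/A (Tv); 39:G/A (Ti); 40:G/C (Tv).
Of the 11 differences, 1 transition and 10 transversions over 40 sites: P = 1/40 = 0.025000, Q = 10/40 = 0.250000.
d = −0.5·ln(0.700000) − 0.25·ln(0.500000) = −0.5·(-0.356675) − 0.25·(-0.693147) = 0.3516.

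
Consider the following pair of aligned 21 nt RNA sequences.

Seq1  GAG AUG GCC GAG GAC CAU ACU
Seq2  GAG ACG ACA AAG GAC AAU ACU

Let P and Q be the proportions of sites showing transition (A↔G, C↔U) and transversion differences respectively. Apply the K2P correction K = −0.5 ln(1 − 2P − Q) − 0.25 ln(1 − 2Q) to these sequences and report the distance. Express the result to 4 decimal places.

0.2926

Mismatches occur at site 5 (U/C, transition), site 7 (G/A, transition), site 9 (C/A, transversion), site 10 (G/A, transition), site 16 (C/A, transversion).
Of the 5 differences, 3 transitions and 2 transversions over 21 sites: P = 3/21 = 0.142857, Q = 2/21 = 0.095238.
d = −0.5·ln(0.619048) − 0.25·ln(0.809524) = −0.5·(-0.479572) − 0.25·(-0.211309) = 0.2926.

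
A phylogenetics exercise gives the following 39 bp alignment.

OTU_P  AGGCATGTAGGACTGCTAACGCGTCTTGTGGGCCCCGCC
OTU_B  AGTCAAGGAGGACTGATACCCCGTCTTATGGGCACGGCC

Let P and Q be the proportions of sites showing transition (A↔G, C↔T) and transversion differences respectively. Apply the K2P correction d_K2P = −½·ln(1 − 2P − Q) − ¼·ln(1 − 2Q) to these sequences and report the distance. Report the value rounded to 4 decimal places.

The sequences differ at positions 3 (G/T, transversion), 6 (T/A, transversion), 8 (T/G, transversion), 16 (C/A, transversion), 19 (A/C, transversion), 21 (G/C, transversion), 28 (G/A, transition), 34 (C/A, transversion), 36 (C/G, transversion).
Of the 9 differences, 1 transition and 8 transversions over 39 sites: P = 1/39 = 0.025641, Q = 8/39 = 0.205128.
d = −0.5·ln(0.743590) − 0.25·ln(0.589744) = −0.5·(-0.296265) − 0.25·(-0.528067) = 0.2801.

0.2801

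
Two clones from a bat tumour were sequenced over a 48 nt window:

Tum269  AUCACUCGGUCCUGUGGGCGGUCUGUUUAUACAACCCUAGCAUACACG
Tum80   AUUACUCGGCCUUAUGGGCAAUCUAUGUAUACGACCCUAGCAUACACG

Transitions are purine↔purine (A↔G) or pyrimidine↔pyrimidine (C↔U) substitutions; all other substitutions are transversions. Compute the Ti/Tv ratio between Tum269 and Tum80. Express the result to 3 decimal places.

8.000

Mismatches occur at site 3 (C/U, transition), site 10 (U/C, transition), site 12 (C/U, transition), site 14 (G/A, transition), site 20 (G/A, transition), site 21 (G/A, transition), site 25 (G/A, transition), site 27 (U/G, transversion), site 33 (A/G, transition).
Of the 9 differences, 8 transitions and 1 transversion, so Ti/Tv = 8/1 = 8.000.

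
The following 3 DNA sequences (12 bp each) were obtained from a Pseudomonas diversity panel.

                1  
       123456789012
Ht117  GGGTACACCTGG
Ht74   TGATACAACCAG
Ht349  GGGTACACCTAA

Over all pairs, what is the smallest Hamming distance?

2

Pairwise Hamming distances:
  Ht117 vs Ht74: 5
  Ht117 vs Ht349: 2
  Ht74 vs Ht349: 5
The smallest is 2, between Ht117 and Ht349.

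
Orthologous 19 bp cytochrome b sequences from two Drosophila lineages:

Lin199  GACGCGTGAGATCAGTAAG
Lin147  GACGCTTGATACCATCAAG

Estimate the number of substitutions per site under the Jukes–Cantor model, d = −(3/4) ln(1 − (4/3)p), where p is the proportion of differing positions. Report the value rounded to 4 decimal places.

Mismatches occur at site 6 (G↔T), site 10 (G↔T), site 12 (T↔C), site 15 (G↔T), site 16 (T↔C).
p = 5/19 = 0.263158.
d = −0.75 · ln(1 − (4/3)·0.263158) = −0.75 · ln(0.649123) = −0.75 · (-0.432133) = 0.3241.

0.3241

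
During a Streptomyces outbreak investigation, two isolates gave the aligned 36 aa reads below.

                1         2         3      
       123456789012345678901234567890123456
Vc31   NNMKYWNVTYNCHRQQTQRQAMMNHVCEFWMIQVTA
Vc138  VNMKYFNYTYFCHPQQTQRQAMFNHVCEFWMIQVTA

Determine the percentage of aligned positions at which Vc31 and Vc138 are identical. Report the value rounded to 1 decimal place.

83.3%

Differing sites — 1:N/V; 6:W/F; 8:V/Y; 11:N/F; 14:R/P; 23:M/F.
30 of the 36 sites match, so the percent identity is 30/36 × 100 = 83.3%.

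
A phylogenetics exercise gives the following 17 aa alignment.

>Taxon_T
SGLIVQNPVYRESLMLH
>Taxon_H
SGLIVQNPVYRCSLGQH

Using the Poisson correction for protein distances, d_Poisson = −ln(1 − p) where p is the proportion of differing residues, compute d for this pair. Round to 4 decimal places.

0.1942

Differing sites — 12:E/C; 15:M/G; 16:L/Q.
p = 3/17 = 0.176471.
d = −ln(1 − 0.176471) = −ln(0.823529) = 0.1942.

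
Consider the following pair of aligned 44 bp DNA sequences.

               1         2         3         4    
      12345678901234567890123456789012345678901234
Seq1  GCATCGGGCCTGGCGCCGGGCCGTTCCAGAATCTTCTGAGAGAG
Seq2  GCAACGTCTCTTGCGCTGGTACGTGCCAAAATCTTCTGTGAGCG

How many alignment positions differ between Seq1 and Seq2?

12

The sequences differ at positions 4 (T/A), 7 (G/T), 8 (G/C), 9 (C/T), 12 (G/T), 17 (C/T), 20 (G/T), 21 (C/A), 25 (T/G), 29 (G/A), 39 (A/T), 43 (A/C).
That gives 12 mismatches out of 44 aligned sites, so the Hamming distance is 12.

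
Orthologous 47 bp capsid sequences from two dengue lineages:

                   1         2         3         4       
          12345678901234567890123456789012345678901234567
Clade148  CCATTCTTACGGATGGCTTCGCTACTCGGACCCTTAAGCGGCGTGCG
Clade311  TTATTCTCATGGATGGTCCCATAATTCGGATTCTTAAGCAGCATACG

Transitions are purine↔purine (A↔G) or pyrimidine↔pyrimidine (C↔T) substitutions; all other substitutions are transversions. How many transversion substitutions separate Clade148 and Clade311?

Mismatches occur at site 1 (C→T, transition), site 2 (C→T, transition), site 8 (T→C, transition), site 10 (C→T, transition), site 17 (C→T, transition), site 18 (T→C, transition), site 19 (T→C, transition), site 21 (G→A, transition), site 22 (C→T, transition), site 23 (T→A, transversion), site 25 (C→T, transition), site 31 (C→T, transition), site 32 (C→T, transition), site 40 (G→A, transition), site 43 (G→A, transition), site 45 (G→A, transition).
Of the 16 differences, 15 transitions and 1 transversion, so the answer is 1.

1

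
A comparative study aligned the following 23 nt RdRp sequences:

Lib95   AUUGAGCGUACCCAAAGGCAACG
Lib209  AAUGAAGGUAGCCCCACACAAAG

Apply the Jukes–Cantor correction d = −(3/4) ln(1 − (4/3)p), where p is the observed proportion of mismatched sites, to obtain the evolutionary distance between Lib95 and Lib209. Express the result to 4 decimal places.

The sequences differ at positions 2 (U/A), 6 (G/A), 7 (C/G), 11 (C/G), 14 (A/C), 15 (A/C), 17 (G/C), 18 (G/A), 22 (C/A).
p = 9/23 = 0.391304.
d = −0.75 · ln(1 − (4/3)·0.391304) = −0.75 · ln(0.478261) = −0.75 · (-0.737599) = 0.5532.

0.5532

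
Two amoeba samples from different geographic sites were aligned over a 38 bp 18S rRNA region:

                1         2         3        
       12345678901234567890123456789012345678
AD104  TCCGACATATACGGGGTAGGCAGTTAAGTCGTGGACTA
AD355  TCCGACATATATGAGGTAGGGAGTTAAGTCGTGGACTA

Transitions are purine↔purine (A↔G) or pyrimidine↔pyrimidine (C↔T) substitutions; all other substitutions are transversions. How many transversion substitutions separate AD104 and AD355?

1

The sequences differ at positions 12 (C/T, transition), 14 (G/A, transition), 21 (C/G, transversion).
Of the 3 differences, 2 transitions and 1 transversion, so the answer is 1.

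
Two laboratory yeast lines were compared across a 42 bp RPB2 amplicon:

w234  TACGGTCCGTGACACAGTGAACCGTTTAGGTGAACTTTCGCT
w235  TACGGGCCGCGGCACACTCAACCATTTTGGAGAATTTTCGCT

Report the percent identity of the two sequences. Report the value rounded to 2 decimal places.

The sequences differ at positions 6 (T/G), 10 (T/C), 12 (A/G), 17 (G/C), 19 (G/C), 24 (G/A), 28 (A/T), 31 (T/A), 35 (C/T).
33 of the 42 sites match, so the percent identity is 33/42 × 100 = 78.57%.

78.57%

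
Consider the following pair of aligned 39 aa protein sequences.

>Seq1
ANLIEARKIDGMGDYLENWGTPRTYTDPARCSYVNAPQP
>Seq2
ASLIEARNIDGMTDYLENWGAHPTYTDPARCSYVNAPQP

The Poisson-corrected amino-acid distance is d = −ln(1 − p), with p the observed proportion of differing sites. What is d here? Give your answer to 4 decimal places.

0.1671

Mismatches occur at site 2 (N↔S), site 8 (K↔N), site 13 (G↔T), site 21 (T↔A), site 22 (P↔H), site 23 (R↔P).
p = 6/39 = 0.153846.
d = −ln(1 − 0.153846) = −ln(0.846154) = 0.1671.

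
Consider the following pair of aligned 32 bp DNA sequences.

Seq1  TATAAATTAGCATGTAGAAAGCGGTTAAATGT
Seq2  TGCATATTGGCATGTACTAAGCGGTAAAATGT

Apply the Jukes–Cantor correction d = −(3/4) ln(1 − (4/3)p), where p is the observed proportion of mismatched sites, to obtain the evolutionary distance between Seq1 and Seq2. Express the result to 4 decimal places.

0.2586

Differing sites — 2:A/G; 3:T/C; 5:A/T; 9:A/G; 17:G/C; 18:A/T; 26:T/A.
p = 7/32 = 0.218750.
d = −0.75 · ln(1 − (4/3)·0.218750) = −0.75 · ln(0.708333) = −0.75 · (-0.344841) = 0.2586.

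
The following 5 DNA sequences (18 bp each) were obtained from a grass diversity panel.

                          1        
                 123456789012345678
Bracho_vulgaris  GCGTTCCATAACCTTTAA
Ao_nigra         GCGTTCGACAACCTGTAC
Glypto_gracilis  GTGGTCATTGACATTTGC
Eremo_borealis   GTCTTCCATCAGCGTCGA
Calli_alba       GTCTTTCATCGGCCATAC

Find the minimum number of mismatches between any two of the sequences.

4

Pairwise Hamming distances:
  Bracho_vulgaris vs Ao_nigra: 4
  Bracho_vulgaris vs Glypto_gracilis: 8
  Bracho_vulgaris vs Eremo_borealis: 7
  Bracho_vulgaris vs Calli_alba: 9
  Ao_nigra vs Glypto_gracilis: 9
  Ao_nigra vs Eremo_borealis: 11
  Ao_nigra vs Calli_alba: 10
  Glypto_gracilis vs Eremo_borealis: 10
  Glypto_gracilis vs Calli_alba: 12
  Eremo_borealis vs Calli_alba: 7
The smallest is 4, between Bracho_vulgaris and Ao_nigra.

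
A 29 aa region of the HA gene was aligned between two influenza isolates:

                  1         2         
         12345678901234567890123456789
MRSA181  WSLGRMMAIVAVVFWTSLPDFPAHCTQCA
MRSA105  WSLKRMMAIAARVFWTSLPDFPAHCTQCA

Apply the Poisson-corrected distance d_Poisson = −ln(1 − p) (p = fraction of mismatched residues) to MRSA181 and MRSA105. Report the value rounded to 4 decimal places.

The sequences differ at positions 4 (G/K), 10 (V/A), 12 (V/R).
p = 3/29 = 0.103448.
d = −ln(1 − 0.103448) = −ln(0.896552) = 0.1092.

0.1092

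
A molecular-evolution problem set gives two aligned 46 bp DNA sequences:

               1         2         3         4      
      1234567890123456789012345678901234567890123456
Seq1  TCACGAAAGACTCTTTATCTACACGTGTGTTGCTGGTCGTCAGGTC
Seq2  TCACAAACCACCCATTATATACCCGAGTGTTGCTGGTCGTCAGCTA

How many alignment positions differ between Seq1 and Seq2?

Mismatches occur at site 5 (G/A), site 8 (A/C), site 9 (G/C), site 12 (T/C), site 14 (T/A), site 19 (C/A), site 23 (A/C), site 26 (T/A), site 44 (G/C), site 46 (C/A).
That gives 10 mismatches out of 46 aligned sites, so the Hamming distance is 10.

10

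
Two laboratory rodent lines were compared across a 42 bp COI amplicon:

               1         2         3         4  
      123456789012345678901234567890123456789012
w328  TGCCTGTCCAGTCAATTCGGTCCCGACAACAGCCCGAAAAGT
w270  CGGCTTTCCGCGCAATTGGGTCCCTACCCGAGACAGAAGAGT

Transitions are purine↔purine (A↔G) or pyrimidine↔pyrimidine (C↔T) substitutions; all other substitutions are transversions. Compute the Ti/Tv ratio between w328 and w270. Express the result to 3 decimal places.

0.273

Mismatches occur at site 1 (T/C, transition), site 3 (C/G, transversion), site 6 (G/T, transversion), site 10 (A/G, transition), site 11 (G/C, transversion), site 12 (T/G, transversion), site 18 (C/G, transversion), site 25 (G/T, transversion), site 28 (A/C, transversion), site 29 (A/C, transversion), site 30 (C/G, transversion), site 33 (C/A, transversion), site 35 (C/A, transversion), site 39 (A/G, transition).
Of the 14 differences, 3 transitions and 11 transversions, so Ti/Tv = 3/11 = 0.273.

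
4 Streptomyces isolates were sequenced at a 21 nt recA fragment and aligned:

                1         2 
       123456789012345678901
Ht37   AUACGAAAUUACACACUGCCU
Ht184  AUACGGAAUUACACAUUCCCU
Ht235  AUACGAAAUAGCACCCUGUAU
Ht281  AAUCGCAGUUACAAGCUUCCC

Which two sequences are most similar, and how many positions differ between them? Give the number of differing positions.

Pairwise Hamming distances:
  Ht37 vs Ht184: 3
  Ht37 vs Ht235: 5
  Ht37 vs Ht281: 8
  Ht184 vs Ht235: 8
  Ht184 vs Ht281: 9
  Ht235 vs Ht281: 12
The smallest is 3, between Ht37 and Ht184.

3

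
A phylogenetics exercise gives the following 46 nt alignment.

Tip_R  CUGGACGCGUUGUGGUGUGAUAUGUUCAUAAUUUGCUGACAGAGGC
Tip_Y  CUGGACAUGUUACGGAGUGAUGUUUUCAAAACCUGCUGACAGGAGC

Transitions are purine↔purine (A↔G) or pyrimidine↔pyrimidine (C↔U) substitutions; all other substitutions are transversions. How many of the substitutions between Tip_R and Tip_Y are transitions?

The sequences differ at positions 7 (G/A, transition), 8 (C/U, transition), 12 (G/A, transition), 13 (U/C, transition), 16 (U/A, transversion), 22 (A/G, transition), 24 (G/U, transversion), 29 (U/A, transversion), 32 (U/C, transition), 33 (U/C, transition), 43 (A/G, transition), 44 (G/A, transition).
Of the 12 differences, 9 transitions and 3 transversions, so the answer is 9.

9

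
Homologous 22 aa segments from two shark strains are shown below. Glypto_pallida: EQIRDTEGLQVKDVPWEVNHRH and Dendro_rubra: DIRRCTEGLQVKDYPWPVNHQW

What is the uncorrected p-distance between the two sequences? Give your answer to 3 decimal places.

0.364

Mismatches occur at site 1 (E↔D), site 2 (Q↔I), site 3 (I↔R), site 5 (D↔C), site 14 (V↔Y), site 17 (E↔P), site 21 (R↔Q), site 22 (H↔W).
There are 8 differences over 22 sites, so p = 8/22 = 0.364.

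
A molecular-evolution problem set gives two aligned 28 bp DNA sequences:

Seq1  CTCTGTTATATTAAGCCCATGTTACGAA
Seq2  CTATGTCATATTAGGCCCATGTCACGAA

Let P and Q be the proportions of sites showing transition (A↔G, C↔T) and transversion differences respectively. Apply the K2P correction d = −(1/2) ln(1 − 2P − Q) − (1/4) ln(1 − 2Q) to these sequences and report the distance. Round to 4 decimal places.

0.1624

Differing sites — 3:C/A (Tv); 7:T/C (Ti); 14:A/G (Ti); 23:T/C (Ti).
Of the 4 differences, 3 transitions and 1 transversion over 28 sites: P = 3/28 = 0.107143, Q = 1/28 = 0.035714.
d = −0.5·ln(0.750000) − 0.25·ln(0.928572) = −0.5·(-0.287682) − 0.25·(-0.074107) = 0.1624.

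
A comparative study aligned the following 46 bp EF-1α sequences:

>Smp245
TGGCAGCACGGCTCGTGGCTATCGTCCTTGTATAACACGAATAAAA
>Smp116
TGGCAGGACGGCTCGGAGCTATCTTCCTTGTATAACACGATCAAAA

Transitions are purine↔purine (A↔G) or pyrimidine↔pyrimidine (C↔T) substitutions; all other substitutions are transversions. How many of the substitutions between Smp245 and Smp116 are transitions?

2

Mismatches occur at site 7 (C/G, transversion), site 16 (T/G, transversion), site 17 (G/A, transition), site 24 (G/T, transversion), site 41 (A/T, transversion), site 42 (T/C, transition).
Of the 6 differences, 2 transitions and 4 transversions, so the answer is 2.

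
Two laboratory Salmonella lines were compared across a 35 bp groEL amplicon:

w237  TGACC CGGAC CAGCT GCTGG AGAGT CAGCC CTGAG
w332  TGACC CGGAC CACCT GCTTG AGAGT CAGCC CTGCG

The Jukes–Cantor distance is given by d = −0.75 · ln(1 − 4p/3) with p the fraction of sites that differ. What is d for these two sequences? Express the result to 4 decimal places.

Differing sites — 13:G/C; 19:G/T; 34:A/C.
p = 3/35 = 0.085714.
d = −0.75 · ln(1 − (4/3)·0.085714) = −0.75 · ln(0.885715) = −0.75 · (-0.121360) = 0.0910.

0.0910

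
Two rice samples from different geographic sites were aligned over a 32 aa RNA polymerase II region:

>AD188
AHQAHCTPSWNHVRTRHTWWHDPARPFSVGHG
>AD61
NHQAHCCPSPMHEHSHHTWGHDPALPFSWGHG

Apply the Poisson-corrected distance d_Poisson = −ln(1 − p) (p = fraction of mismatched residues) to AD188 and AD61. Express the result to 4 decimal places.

0.4212

Differing sites — 1:A/N; 7:T/C; 10:W/P; 11:N/M; 13:V/E; 14:R/H; 15:T/S; 16:R/H; 20:W/G; 25:R/L; 29:V/W.
p = 11/32 = 0.343750.
d = −ln(1 − 0.343750) = −ln(0.656250) = 0.4212.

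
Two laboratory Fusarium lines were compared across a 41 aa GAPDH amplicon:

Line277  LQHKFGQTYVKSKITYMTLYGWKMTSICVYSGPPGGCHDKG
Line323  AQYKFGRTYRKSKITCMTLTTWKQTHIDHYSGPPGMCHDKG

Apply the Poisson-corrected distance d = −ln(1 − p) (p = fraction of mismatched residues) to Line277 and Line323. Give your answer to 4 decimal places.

0.3463

Mismatches occur at site 1 (L↔A), site 3 (H↔Y), site 7 (Q↔R), site 10 (V↔R), site 16 (Y↔C), site 20 (Y↔T), site 21 (G↔T), site 24 (M↔Q), site 26 (S↔H), site 28 (C↔D), site 29 (V↔H), site 36 (G↔M).
p = 12/41 = 0.292683.
d = −ln(1 − 0.292683) = −ln(0.707317) = 0.3463.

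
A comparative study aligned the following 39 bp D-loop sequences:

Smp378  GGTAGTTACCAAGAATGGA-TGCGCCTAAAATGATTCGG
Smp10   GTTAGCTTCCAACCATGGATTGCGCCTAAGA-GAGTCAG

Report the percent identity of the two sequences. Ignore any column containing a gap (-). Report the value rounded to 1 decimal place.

Excluding the 2 gap columns leaves 37 comparable sites.
Differing sites — 2:G/T; 6:T/C; 8:A/T; 13:G/C; 14:A/C; 30:A/G; 35:T/G; 38:G/A.
29 of the 37 comparable sites match, so the percent identity is 29/37 × 100 = 78.4%.

78.4%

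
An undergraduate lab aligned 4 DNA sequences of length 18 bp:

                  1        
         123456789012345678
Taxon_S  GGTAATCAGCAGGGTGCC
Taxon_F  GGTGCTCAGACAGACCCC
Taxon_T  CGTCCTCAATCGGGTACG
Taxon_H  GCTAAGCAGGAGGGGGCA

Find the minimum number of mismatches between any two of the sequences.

Pairwise Hamming distances:
  Taxon_S vs Taxon_F: 8
  Taxon_S vs Taxon_T: 8
  Taxon_S vs Taxon_H: 5
  Taxon_F vs Taxon_T: 9
  Taxon_F vs Taxon_H: 11
  Taxon_T vs Taxon_H: 11
The smallest is 5, between Taxon_S and Taxon_H.

5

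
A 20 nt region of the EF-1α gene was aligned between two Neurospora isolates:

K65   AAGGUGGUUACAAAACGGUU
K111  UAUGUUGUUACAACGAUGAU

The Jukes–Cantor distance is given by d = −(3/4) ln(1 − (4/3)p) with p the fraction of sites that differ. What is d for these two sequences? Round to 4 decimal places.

Mismatches occur at site 1 (A↔U), site 3 (G↔U), site 6 (G↔U), site 14 (A↔C), site 15 (A↔G), site 16 (C↔A), site 17 (G↔U), site 19 (U↔A).
p = 8/20 = 0.400000.
d = −0.75 · ln(1 − (4/3)·0.400000) = −0.75 · ln(0.466667) = −0.75 · (-0.762139) = 0.5716.

0.5716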